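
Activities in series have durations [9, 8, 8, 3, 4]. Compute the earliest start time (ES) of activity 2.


Activity 2 starts after activities 1 through 1 complete.
Predecessor durations: [9]
ES = 9 = 9

9


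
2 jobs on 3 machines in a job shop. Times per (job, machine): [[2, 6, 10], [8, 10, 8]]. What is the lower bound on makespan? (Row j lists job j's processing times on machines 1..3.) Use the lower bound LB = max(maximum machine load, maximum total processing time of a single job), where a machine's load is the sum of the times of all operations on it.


Machine loads:
  Machine 1: 2 + 8 = 10
  Machine 2: 6 + 10 = 16
  Machine 3: 10 + 8 = 18
Max machine load = 18
Job totals:
  Job 1: 18
  Job 2: 26
Max job total = 26
Lower bound = max(18, 26) = 26

26


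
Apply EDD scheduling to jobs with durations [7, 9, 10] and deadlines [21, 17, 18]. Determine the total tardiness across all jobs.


Sort by due date (EDD order): [(9, 17), (10, 18), (7, 21)]
Compute completion times and tardiness:
  Job 1: p=9, d=17, C=9, tardiness=max(0,9-17)=0
  Job 2: p=10, d=18, C=19, tardiness=max(0,19-18)=1
  Job 3: p=7, d=21, C=26, tardiness=max(0,26-21)=5
Total tardiness = 6

6


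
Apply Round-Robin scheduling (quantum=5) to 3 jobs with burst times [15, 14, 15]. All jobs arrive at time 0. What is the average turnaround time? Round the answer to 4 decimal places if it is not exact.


Time quantum = 5
Execution trace:
  J1 runs 5 units, time = 5
  J2 runs 5 units, time = 10
  J3 runs 5 units, time = 15
  J1 runs 5 units, time = 20
  J2 runs 5 units, time = 25
  J3 runs 5 units, time = 30
  J1 runs 5 units, time = 35
  J2 runs 4 units, time = 39
  J3 runs 5 units, time = 44
Finish times: [35, 39, 44]
Average turnaround = 118/3 = 39.3333

39.3333


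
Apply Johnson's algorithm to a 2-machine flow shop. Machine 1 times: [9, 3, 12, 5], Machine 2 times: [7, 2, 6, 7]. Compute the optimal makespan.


Apply Johnson's rule:
  Group 1 (a <= b): [(4, 5, 7)]
  Group 2 (a > b): [(1, 9, 7), (3, 12, 6), (2, 3, 2)]
Optimal job order: [4, 1, 3, 2]
Schedule:
  Job 4: M1 done at 5, M2 done at 12
  Job 1: M1 done at 14, M2 done at 21
  Job 3: M1 done at 26, M2 done at 32
  Job 2: M1 done at 29, M2 done at 34
Makespan = 34

34


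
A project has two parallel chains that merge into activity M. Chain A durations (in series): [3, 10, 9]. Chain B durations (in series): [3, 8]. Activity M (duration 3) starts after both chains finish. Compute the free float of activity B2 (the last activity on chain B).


ES(B2) = sum of predecessors on chain B = 3
EF(B2) = ES + duration = 3 + 8 = 11
Successor of B2 is M. ES(M) = max(sum(A), sum(B)) = max(22, 11) = 22
Free float = ES(successor) - EF(current) = 22 - 11 = 11

11


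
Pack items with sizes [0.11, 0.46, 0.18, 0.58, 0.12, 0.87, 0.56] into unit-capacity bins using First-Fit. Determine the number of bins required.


Place items sequentially using First-Fit:
  Item 0.11 -> new Bin 1
  Item 0.46 -> Bin 1 (now 0.57)
  Item 0.18 -> Bin 1 (now 0.75)
  Item 0.58 -> new Bin 2
  Item 0.12 -> Bin 1 (now 0.87)
  Item 0.87 -> new Bin 3
  Item 0.56 -> new Bin 4
Total bins used = 4

4


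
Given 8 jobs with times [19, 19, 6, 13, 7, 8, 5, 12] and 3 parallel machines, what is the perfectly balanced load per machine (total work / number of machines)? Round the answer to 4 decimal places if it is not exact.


Total processing time = 19 + 19 + 6 + 13 + 7 + 8 + 5 + 12 = 89
Number of machines = 3
Ideal balanced load = 89 / 3 = 29.6667

29.6667


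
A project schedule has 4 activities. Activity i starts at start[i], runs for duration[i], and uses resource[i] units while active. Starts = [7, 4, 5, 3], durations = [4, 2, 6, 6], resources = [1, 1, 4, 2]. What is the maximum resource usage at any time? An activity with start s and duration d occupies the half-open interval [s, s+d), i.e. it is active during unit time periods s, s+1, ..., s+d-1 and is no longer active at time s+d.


Each activity i is active on [start_i, start_i + duration_i).
Compute total resource usage per time slot:
  t=0: active resources = [], total = 0
  t=1: active resources = [], total = 0
  t=2: active resources = [], total = 0
  t=3: active resources = [2], total = 2
  t=4: active resources = [1, 2], total = 3
  t=5: active resources = [1, 4, 2], total = 7
  t=6: active resources = [4, 2], total = 6
  t=7: active resources = [1, 4, 2], total = 7
  t=8: active resources = [1, 4, 2], total = 7
  t=9: active resources = [1, 4], total = 5
  t=10: active resources = [1, 4], total = 5
Peak resource demand = 7

7


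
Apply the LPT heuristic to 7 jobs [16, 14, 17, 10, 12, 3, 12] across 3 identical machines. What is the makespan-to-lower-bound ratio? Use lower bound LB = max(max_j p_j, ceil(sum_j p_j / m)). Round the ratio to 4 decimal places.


LPT order: [17, 16, 14, 12, 12, 10, 3]
Machine loads after assignment: [27, 28, 29]
LPT makespan = 29
Lower bound = max(max_job, ceil(total/3)) = max(17, 28) = 28
Ratio = 29 / 28 = 1.0357

1.0357


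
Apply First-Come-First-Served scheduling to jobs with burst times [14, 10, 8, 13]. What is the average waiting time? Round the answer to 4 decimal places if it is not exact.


FCFS order (as given): [14, 10, 8, 13]
Waiting times:
  Job 1: wait = 0
  Job 2: wait = 14
  Job 3: wait = 24
  Job 4: wait = 32
Sum of waiting times = 70
Average waiting time = 70/4 = 17.5

17.5


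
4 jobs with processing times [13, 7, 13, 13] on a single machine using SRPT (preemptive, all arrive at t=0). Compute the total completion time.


Since all jobs arrive at t=0, SRPT equals SPT ordering.
SPT order: [7, 13, 13, 13]
Completion times:
  Job 1: p=7, C=7
  Job 2: p=13, C=20
  Job 3: p=13, C=33
  Job 4: p=13, C=46
Total completion time = 7 + 20 + 33 + 46 = 106

106


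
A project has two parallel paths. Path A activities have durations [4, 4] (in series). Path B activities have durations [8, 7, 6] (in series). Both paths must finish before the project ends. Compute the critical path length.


Path A total = 4 + 4 = 8
Path B total = 8 + 7 + 6 = 21
Critical path = longest path = max(8, 21) = 21

21


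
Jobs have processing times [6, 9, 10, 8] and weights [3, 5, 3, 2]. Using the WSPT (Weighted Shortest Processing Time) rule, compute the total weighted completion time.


Compute p/w ratios and sort ascending (WSPT): [(9, 5), (6, 3), (10, 3), (8, 2)]
Compute weighted completion times:
  Job (p=9,w=5): C=9, w*C=5*9=45
  Job (p=6,w=3): C=15, w*C=3*15=45
  Job (p=10,w=3): C=25, w*C=3*25=75
  Job (p=8,w=2): C=33, w*C=2*33=66
Total weighted completion time = 231

231


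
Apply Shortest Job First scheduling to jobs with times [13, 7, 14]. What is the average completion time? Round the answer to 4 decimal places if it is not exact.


SJF order (ascending): [7, 13, 14]
Completion times:
  Job 1: burst=7, C=7
  Job 2: burst=13, C=20
  Job 3: burst=14, C=34
Average completion = 61/3 = 20.3333

20.3333


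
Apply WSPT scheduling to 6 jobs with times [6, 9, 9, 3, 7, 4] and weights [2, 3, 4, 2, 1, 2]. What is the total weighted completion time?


Compute p/w ratios and sort ascending (WSPT): [(3, 2), (4, 2), (9, 4), (6, 2), (9, 3), (7, 1)]
Compute weighted completion times:
  Job (p=3,w=2): C=3, w*C=2*3=6
  Job (p=4,w=2): C=7, w*C=2*7=14
  Job (p=9,w=4): C=16, w*C=4*16=64
  Job (p=6,w=2): C=22, w*C=2*22=44
  Job (p=9,w=3): C=31, w*C=3*31=93
  Job (p=7,w=1): C=38, w*C=1*38=38
Total weighted completion time = 259

259


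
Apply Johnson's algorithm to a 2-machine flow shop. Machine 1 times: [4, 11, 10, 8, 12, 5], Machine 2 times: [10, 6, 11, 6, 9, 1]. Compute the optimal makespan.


Apply Johnson's rule:
  Group 1 (a <= b): [(1, 4, 10), (3, 10, 11)]
  Group 2 (a > b): [(5, 12, 9), (2, 11, 6), (4, 8, 6), (6, 5, 1)]
Optimal job order: [1, 3, 5, 2, 4, 6]
Schedule:
  Job 1: M1 done at 4, M2 done at 14
  Job 3: M1 done at 14, M2 done at 25
  Job 5: M1 done at 26, M2 done at 35
  Job 2: M1 done at 37, M2 done at 43
  Job 4: M1 done at 45, M2 done at 51
  Job 6: M1 done at 50, M2 done at 52
Makespan = 52

52


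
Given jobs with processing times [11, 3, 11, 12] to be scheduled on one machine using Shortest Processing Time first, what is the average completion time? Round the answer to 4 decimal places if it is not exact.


Sort jobs by processing time (SPT order): [3, 11, 11, 12]
Compute completion times sequentially:
  Job 1: processing = 3, completes at 3
  Job 2: processing = 11, completes at 14
  Job 3: processing = 11, completes at 25
  Job 4: processing = 12, completes at 37
Sum of completion times = 79
Average completion time = 79/4 = 19.75

19.75


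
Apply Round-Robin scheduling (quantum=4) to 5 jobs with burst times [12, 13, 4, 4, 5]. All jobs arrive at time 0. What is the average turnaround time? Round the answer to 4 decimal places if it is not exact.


Time quantum = 4
Execution trace:
  J1 runs 4 units, time = 4
  J2 runs 4 units, time = 8
  J3 runs 4 units, time = 12
  J4 runs 4 units, time = 16
  J5 runs 4 units, time = 20
  J1 runs 4 units, time = 24
  J2 runs 4 units, time = 28
  J5 runs 1 units, time = 29
  J1 runs 4 units, time = 33
  J2 runs 4 units, time = 37
  J2 runs 1 units, time = 38
Finish times: [33, 38, 12, 16, 29]
Average turnaround = 128/5 = 25.6

25.6


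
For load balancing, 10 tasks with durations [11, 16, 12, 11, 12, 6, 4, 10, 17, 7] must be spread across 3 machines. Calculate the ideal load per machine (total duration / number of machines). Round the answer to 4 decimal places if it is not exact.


Total processing time = 11 + 16 + 12 + 11 + 12 + 6 + 4 + 10 + 17 + 7 = 106
Number of machines = 3
Ideal balanced load = 106 / 3 = 35.3333

35.3333


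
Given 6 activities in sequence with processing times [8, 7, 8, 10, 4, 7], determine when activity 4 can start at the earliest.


Activity 4 starts after activities 1 through 3 complete.
Predecessor durations: [8, 7, 8]
ES = 8 + 7 + 8 = 23

23


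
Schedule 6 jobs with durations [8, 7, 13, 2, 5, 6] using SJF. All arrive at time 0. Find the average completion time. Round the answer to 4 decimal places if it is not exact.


SJF order (ascending): [2, 5, 6, 7, 8, 13]
Completion times:
  Job 1: burst=2, C=2
  Job 2: burst=5, C=7
  Job 3: burst=6, C=13
  Job 4: burst=7, C=20
  Job 5: burst=8, C=28
  Job 6: burst=13, C=41
Average completion = 111/6 = 18.5

18.5


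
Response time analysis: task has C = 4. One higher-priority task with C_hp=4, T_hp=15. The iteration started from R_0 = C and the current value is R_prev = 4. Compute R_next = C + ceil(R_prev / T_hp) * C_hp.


R_next = C + ceil(R_prev / T_hp) * C_hp
ceil(4 / 15) = ceil(0.2667) = 1
Interference = 1 * 4 = 4
R_next = 4 + 4 = 8

8


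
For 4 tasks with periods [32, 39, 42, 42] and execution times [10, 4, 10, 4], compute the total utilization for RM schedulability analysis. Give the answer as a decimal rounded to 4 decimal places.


Compute individual utilizations (exact fractions):
  Task 1: C/T = 10/32 = 5/16 (approx. 0.3125)
  Task 2: C/T = 4/39 (approx. 0.1026)
  Task 3: C/T = 10/42 = 5/21 (approx. 0.2381)
  Task 4: C/T = 4/42 = 2/21 (approx. 0.0952)
Total utilization U = 5/16 + 4/39 + 5/21 + 2/21 = 467/624
Rounded to 4 decimal places: U = 0.7484
RM (Liu & Layland) bound for 4 tasks = 0.756828; compare with U = 467/624 (approx. 0.748397)
U <= bound, so schedulable by RM sufficient condition.

0.7484


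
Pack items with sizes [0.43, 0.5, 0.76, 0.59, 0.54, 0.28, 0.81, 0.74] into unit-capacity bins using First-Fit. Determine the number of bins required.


Place items sequentially using First-Fit:
  Item 0.43 -> new Bin 1
  Item 0.5 -> Bin 1 (now 0.93)
  Item 0.76 -> new Bin 2
  Item 0.59 -> new Bin 3
  Item 0.54 -> new Bin 4
  Item 0.28 -> Bin 3 (now 0.87)
  Item 0.81 -> new Bin 5
  Item 0.74 -> new Bin 6
Total bins used = 6

6


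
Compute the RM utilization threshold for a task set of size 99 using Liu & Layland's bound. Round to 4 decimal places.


Compute 2^(1/99) = 1.0070260544
Subtract 1: 1.0070260544 - 1 = 0.0070260544
Multiply by n: 99 * 0.0070260544 = 0.6955793856
Round to 4 dp: 0.6956

0.6956


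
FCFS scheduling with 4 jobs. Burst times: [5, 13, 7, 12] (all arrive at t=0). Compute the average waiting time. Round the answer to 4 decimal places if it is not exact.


FCFS order (as given): [5, 13, 7, 12]
Waiting times:
  Job 1: wait = 0
  Job 2: wait = 5
  Job 3: wait = 18
  Job 4: wait = 25
Sum of waiting times = 48
Average waiting time = 48/4 = 12.0

12.0


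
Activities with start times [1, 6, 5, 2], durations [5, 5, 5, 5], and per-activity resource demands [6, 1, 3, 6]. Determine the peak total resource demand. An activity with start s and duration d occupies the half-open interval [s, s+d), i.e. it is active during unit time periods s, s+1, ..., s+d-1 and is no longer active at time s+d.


Each activity i is active on [start_i, start_i + duration_i).
Compute total resource usage per time slot:
  t=0: active resources = [], total = 0
  t=1: active resources = [6], total = 6
  t=2: active resources = [6, 6], total = 12
  t=3: active resources = [6, 6], total = 12
  t=4: active resources = [6, 6], total = 12
  t=5: active resources = [6, 3, 6], total = 15
  t=6: active resources = [1, 3, 6], total = 10
  t=7: active resources = [1, 3], total = 4
  t=8: active resources = [1, 3], total = 4
  t=9: active resources = [1, 3], total = 4
  t=10: active resources = [1], total = 1
Peak resource demand = 15

15


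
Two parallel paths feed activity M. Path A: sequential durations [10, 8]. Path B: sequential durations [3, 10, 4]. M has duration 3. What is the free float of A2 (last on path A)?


ES(A2) = sum of predecessors on chain A = 10
EF(A2) = ES + duration = 10 + 8 = 18
Successor of A2 is M. ES(M) = max(sum(A), sum(B)) = max(18, 17) = 18
Free float = ES(successor) - EF(current) = 18 - 18 = 0

0


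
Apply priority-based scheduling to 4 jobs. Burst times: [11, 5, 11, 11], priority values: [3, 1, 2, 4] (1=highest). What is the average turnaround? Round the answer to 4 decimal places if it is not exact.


Sort by priority (ascending = highest first):
Order: [(1, 5), (2, 11), (3, 11), (4, 11)]
Completion times:
  Priority 1, burst=5, C=5
  Priority 2, burst=11, C=16
  Priority 3, burst=11, C=27
  Priority 4, burst=11, C=38
Average turnaround = 86/4 = 21.5

21.5


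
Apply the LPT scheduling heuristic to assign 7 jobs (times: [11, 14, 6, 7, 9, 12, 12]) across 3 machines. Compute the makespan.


Sort jobs in decreasing order (LPT): [14, 12, 12, 11, 9, 7, 6]
Assign each job to the least loaded machine:
  Machine 1: jobs [14, 7, 6], load = 27
  Machine 2: jobs [12, 11], load = 23
  Machine 3: jobs [12, 9], load = 21
Makespan = max load = 27

27


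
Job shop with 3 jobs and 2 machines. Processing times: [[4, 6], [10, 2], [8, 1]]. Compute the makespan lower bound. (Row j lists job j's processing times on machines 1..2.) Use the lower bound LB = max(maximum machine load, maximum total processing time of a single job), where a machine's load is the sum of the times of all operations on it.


Machine loads:
  Machine 1: 4 + 10 + 8 = 22
  Machine 2: 6 + 2 + 1 = 9
Max machine load = 22
Job totals:
  Job 1: 10
  Job 2: 12
  Job 3: 9
Max job total = 12
Lower bound = max(22, 12) = 22

22


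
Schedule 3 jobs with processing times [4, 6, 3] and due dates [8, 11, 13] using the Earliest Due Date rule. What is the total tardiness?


Sort by due date (EDD order): [(4, 8), (6, 11), (3, 13)]
Compute completion times and tardiness:
  Job 1: p=4, d=8, C=4, tardiness=max(0,4-8)=0
  Job 2: p=6, d=11, C=10, tardiness=max(0,10-11)=0
  Job 3: p=3, d=13, C=13, tardiness=max(0,13-13)=0
Total tardiness = 0

0


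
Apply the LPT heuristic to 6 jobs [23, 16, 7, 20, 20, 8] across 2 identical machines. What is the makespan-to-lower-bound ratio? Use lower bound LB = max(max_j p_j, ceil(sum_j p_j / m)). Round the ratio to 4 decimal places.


LPT order: [23, 20, 20, 16, 8, 7]
Machine loads after assignment: [47, 47]
LPT makespan = 47
Lower bound = max(max_job, ceil(total/2)) = max(23, 47) = 47
Ratio = 47 / 47 = 1.0

1.0


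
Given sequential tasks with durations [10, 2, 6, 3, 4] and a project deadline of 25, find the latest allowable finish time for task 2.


LF(activity 2) = deadline - sum of successor durations
Successors: activities 3 through 5 with durations [6, 3, 4]
Sum of successor durations = 13
LF = 25 - 13 = 12

12


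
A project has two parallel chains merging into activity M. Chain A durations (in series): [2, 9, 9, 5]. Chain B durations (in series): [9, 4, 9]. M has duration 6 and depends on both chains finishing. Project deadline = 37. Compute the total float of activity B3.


Forward pass: ES(B3) = sum of predecessors on chain B = 13
EF = ES + duration = 13 + 9 = 22
Backward pass: LF(M) = deadline = 37; LS(M) = 37 - 6 = 31
LF(B3) = LS(M) - sum(successors on chain B) = 31 - 0 = 31
LS = LF - duration = 31 - 9 = 22
Total float = LS - ES = 22 - 13 = 9

9


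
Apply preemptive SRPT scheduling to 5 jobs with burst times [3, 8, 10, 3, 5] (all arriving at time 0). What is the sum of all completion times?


Since all jobs arrive at t=0, SRPT equals SPT ordering.
SPT order: [3, 3, 5, 8, 10]
Completion times:
  Job 1: p=3, C=3
  Job 2: p=3, C=6
  Job 3: p=5, C=11
  Job 4: p=8, C=19
  Job 5: p=10, C=29
Total completion time = 3 + 6 + 11 + 19 + 29 = 68

68


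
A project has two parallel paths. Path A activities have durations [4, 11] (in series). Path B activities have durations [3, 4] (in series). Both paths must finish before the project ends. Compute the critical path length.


Path A total = 4 + 11 = 15
Path B total = 3 + 4 = 7
Critical path = longest path = max(15, 7) = 15

15


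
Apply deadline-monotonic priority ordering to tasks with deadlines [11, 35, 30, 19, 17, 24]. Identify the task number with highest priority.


Sort tasks by relative deadline (ascending):
  Task 1: deadline = 11
  Task 5: deadline = 17
  Task 4: deadline = 19
  Task 6: deadline = 24
  Task 3: deadline = 30
  Task 2: deadline = 35
Priority order (highest first): [1, 5, 4, 6, 3, 2]
Highest priority task = 1

1


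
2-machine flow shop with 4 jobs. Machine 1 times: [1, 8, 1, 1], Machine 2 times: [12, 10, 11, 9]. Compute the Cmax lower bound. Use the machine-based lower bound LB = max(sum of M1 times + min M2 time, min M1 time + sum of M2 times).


LB1 = sum(M1 times) + min(M2 times) = 11 + 9 = 20
LB2 = min(M1 times) + sum(M2 times) = 1 + 42 = 43
Lower bound = max(LB1, LB2) = max(20, 43) = 43

43


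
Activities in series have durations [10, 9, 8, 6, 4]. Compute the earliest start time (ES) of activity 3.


Activity 3 starts after activities 1 through 2 complete.
Predecessor durations: [10, 9]
ES = 10 + 9 = 19

19


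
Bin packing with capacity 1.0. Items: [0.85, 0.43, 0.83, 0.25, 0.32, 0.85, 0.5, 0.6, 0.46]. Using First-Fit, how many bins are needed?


Place items sequentially using First-Fit:
  Item 0.85 -> new Bin 1
  Item 0.43 -> new Bin 2
  Item 0.83 -> new Bin 3
  Item 0.25 -> Bin 2 (now 0.68)
  Item 0.32 -> Bin 2 (now 1.0)
  Item 0.85 -> new Bin 4
  Item 0.5 -> new Bin 5
  Item 0.6 -> new Bin 6
  Item 0.46 -> Bin 5 (now 0.96)
Total bins used = 6

6


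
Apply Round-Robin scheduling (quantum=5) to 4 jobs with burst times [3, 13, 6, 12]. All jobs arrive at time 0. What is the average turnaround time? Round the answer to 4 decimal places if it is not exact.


Time quantum = 5
Execution trace:
  J1 runs 3 units, time = 3
  J2 runs 5 units, time = 8
  J3 runs 5 units, time = 13
  J4 runs 5 units, time = 18
  J2 runs 5 units, time = 23
  J3 runs 1 units, time = 24
  J4 runs 5 units, time = 29
  J2 runs 3 units, time = 32
  J4 runs 2 units, time = 34
Finish times: [3, 32, 24, 34]
Average turnaround = 93/4 = 23.25

23.25


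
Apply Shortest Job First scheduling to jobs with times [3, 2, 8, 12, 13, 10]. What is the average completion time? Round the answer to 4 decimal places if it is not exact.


SJF order (ascending): [2, 3, 8, 10, 12, 13]
Completion times:
  Job 1: burst=2, C=2
  Job 2: burst=3, C=5
  Job 3: burst=8, C=13
  Job 4: burst=10, C=23
  Job 5: burst=12, C=35
  Job 6: burst=13, C=48
Average completion = 126/6 = 21.0

21.0


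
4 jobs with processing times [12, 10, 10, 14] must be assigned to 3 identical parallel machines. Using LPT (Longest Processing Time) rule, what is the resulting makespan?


Sort jobs in decreasing order (LPT): [14, 12, 10, 10]
Assign each job to the least loaded machine:
  Machine 1: jobs [14], load = 14
  Machine 2: jobs [12], load = 12
  Machine 3: jobs [10, 10], load = 20
Makespan = max load = 20

20


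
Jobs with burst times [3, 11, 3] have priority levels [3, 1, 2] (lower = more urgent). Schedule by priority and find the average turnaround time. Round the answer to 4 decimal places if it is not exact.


Sort by priority (ascending = highest first):
Order: [(1, 11), (2, 3), (3, 3)]
Completion times:
  Priority 1, burst=11, C=11
  Priority 2, burst=3, C=14
  Priority 3, burst=3, C=17
Average turnaround = 42/3 = 14.0

14.0


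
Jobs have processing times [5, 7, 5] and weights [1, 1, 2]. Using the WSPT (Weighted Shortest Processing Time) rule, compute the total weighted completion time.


Compute p/w ratios and sort ascending (WSPT): [(5, 2), (5, 1), (7, 1)]
Compute weighted completion times:
  Job (p=5,w=2): C=5, w*C=2*5=10
  Job (p=5,w=1): C=10, w*C=1*10=10
  Job (p=7,w=1): C=17, w*C=1*17=17
Total weighted completion time = 37

37


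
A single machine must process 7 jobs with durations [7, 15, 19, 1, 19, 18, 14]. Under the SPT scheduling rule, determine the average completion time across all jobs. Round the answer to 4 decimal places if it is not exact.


Sort jobs by processing time (SPT order): [1, 7, 14, 15, 18, 19, 19]
Compute completion times sequentially:
  Job 1: processing = 1, completes at 1
  Job 2: processing = 7, completes at 8
  Job 3: processing = 14, completes at 22
  Job 4: processing = 15, completes at 37
  Job 5: processing = 18, completes at 55
  Job 6: processing = 19, completes at 74
  Job 7: processing = 19, completes at 93
Sum of completion times = 290
Average completion time = 290/7 = 41.4286

41.4286


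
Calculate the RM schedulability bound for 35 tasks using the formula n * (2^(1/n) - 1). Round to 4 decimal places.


Compute 2^(1/35) = 1.0200016094
Subtract 1: 1.0200016094 - 1 = 0.0200016094
Multiply by n: 35 * 0.0200016094 = 0.7000563290
Round to 4 dp: 0.7001

0.7001


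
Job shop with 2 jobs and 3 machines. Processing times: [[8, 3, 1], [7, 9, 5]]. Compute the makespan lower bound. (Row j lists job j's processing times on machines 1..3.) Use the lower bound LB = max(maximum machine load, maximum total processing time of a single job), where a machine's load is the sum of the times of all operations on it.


Machine loads:
  Machine 1: 8 + 7 = 15
  Machine 2: 3 + 9 = 12
  Machine 3: 1 + 5 = 6
Max machine load = 15
Job totals:
  Job 1: 12
  Job 2: 21
Max job total = 21
Lower bound = max(15, 21) = 21

21


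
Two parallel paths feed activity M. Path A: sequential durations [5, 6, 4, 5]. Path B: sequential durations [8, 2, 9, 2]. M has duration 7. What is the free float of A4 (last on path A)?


ES(A4) = sum of predecessors on chain A = 15
EF(A4) = ES + duration = 15 + 5 = 20
Successor of A4 is M. ES(M) = max(sum(A), sum(B)) = max(20, 21) = 21
Free float = ES(successor) - EF(current) = 21 - 20 = 1

1


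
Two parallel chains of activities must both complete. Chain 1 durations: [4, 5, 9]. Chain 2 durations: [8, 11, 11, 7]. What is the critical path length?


Path A total = 4 + 5 + 9 = 18
Path B total = 8 + 11 + 11 + 7 = 37
Critical path = longest path = max(18, 37) = 37

37


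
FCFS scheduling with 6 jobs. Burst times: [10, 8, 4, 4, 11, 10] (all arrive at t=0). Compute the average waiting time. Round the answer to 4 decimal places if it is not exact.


FCFS order (as given): [10, 8, 4, 4, 11, 10]
Waiting times:
  Job 1: wait = 0
  Job 2: wait = 10
  Job 3: wait = 18
  Job 4: wait = 22
  Job 5: wait = 26
  Job 6: wait = 37
Sum of waiting times = 113
Average waiting time = 113/6 = 18.8333

18.8333


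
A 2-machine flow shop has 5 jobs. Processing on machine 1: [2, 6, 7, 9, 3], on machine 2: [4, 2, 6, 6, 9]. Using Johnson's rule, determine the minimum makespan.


Apply Johnson's rule:
  Group 1 (a <= b): [(1, 2, 4), (5, 3, 9)]
  Group 2 (a > b): [(3, 7, 6), (4, 9, 6), (2, 6, 2)]
Optimal job order: [1, 5, 3, 4, 2]
Schedule:
  Job 1: M1 done at 2, M2 done at 6
  Job 5: M1 done at 5, M2 done at 15
  Job 3: M1 done at 12, M2 done at 21
  Job 4: M1 done at 21, M2 done at 27
  Job 2: M1 done at 27, M2 done at 29
Makespan = 29

29


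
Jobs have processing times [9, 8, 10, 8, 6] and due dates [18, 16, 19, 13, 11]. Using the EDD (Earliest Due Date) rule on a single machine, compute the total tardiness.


Sort by due date (EDD order): [(6, 11), (8, 13), (8, 16), (9, 18), (10, 19)]
Compute completion times and tardiness:
  Job 1: p=6, d=11, C=6, tardiness=max(0,6-11)=0
  Job 2: p=8, d=13, C=14, tardiness=max(0,14-13)=1
  Job 3: p=8, d=16, C=22, tardiness=max(0,22-16)=6
  Job 4: p=9, d=18, C=31, tardiness=max(0,31-18)=13
  Job 5: p=10, d=19, C=41, tardiness=max(0,41-19)=22
Total tardiness = 42

42


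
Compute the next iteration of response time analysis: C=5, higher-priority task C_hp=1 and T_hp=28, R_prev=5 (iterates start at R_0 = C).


R_next = C + ceil(R_prev / T_hp) * C_hp
ceil(5 / 28) = ceil(0.1786) = 1
Interference = 1 * 1 = 1
R_next = 5 + 1 = 6

6


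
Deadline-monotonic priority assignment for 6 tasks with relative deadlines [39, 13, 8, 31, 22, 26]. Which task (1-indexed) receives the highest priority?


Sort tasks by relative deadline (ascending):
  Task 3: deadline = 8
  Task 2: deadline = 13
  Task 5: deadline = 22
  Task 6: deadline = 26
  Task 4: deadline = 31
  Task 1: deadline = 39
Priority order (highest first): [3, 2, 5, 6, 4, 1]
Highest priority task = 3

3


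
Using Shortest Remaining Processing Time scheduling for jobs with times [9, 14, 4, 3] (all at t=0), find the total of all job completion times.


Since all jobs arrive at t=0, SRPT equals SPT ordering.
SPT order: [3, 4, 9, 14]
Completion times:
  Job 1: p=3, C=3
  Job 2: p=4, C=7
  Job 3: p=9, C=16
  Job 4: p=14, C=30
Total completion time = 3 + 7 + 16 + 30 = 56

56


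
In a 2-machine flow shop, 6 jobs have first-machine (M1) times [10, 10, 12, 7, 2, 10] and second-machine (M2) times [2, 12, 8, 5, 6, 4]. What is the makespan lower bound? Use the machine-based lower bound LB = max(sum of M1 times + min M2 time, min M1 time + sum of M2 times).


LB1 = sum(M1 times) + min(M2 times) = 51 + 2 = 53
LB2 = min(M1 times) + sum(M2 times) = 2 + 37 = 39
Lower bound = max(LB1, LB2) = max(53, 39) = 53

53


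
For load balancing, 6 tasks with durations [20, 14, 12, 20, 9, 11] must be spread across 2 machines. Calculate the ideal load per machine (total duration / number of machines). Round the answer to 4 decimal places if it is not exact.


Total processing time = 20 + 14 + 12 + 20 + 9 + 11 = 86
Number of machines = 2
Ideal balanced load = 86 / 2 = 43.0

43.0


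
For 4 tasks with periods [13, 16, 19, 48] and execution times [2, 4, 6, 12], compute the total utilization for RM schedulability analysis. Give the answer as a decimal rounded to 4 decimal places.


Compute individual utilizations (exact fractions):
  Task 1: C/T = 2/13 (approx. 0.1538)
  Task 2: C/T = 4/16 = 1/4 (approx. 0.25)
  Task 3: C/T = 6/19 (approx. 0.3158)
  Task 4: C/T = 12/48 = 1/4 (approx. 0.25)
Total utilization U = 2/13 + 1/4 + 6/19 + 1/4 = 479/494
Rounded to 4 decimal places: U = 0.9696
RM (Liu & Layland) bound for 4 tasks = 0.756828; compare with U = 479/494 (approx. 0.969636)
bound < U <= 1, so the RM sufficient condition is not met (inconclusive; an exact test such as response-time analysis is needed).

0.9696


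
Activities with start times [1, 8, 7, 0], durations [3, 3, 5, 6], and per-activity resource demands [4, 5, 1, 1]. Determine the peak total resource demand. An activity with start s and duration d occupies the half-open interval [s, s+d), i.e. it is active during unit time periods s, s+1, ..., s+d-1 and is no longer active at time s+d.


Each activity i is active on [start_i, start_i + duration_i).
Compute total resource usage per time slot:
  t=0: active resources = [1], total = 1
  t=1: active resources = [4, 1], total = 5
  t=2: active resources = [4, 1], total = 5
  t=3: active resources = [4, 1], total = 5
  t=4: active resources = [1], total = 1
  t=5: active resources = [1], total = 1
  t=6: active resources = [], total = 0
  t=7: active resources = [1], total = 1
  t=8: active resources = [5, 1], total = 6
  t=9: active resources = [5, 1], total = 6
  t=10: active resources = [5, 1], total = 6
  t=11: active resources = [1], total = 1
Peak resource demand = 6

6


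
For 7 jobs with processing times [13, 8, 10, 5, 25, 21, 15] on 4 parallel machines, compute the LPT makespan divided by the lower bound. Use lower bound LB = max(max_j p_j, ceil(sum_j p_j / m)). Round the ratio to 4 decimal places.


LPT order: [25, 21, 15, 13, 10, 8, 5]
Machine loads after assignment: [25, 26, 23, 23]
LPT makespan = 26
Lower bound = max(max_job, ceil(total/4)) = max(25, 25) = 25
Ratio = 26 / 25 = 1.04

1.04


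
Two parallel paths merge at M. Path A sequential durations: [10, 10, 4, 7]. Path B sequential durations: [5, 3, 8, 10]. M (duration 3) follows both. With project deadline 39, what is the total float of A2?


Forward pass: ES(A2) = sum of predecessors on chain A = 10
EF = ES + duration = 10 + 10 = 20
Backward pass: LF(M) = deadline = 39; LS(M) = 39 - 3 = 36
LF(A2) = LS(M) - sum(successors on chain A) = 36 - 11 = 25
LS = LF - duration = 25 - 10 = 15
Total float = LS - ES = 15 - 10 = 5

5


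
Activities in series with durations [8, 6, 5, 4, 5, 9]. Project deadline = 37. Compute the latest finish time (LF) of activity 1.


LF(activity 1) = deadline - sum of successor durations
Successors: activities 2 through 6 with durations [6, 5, 4, 5, 9]
Sum of successor durations = 29
LF = 37 - 29 = 8

8


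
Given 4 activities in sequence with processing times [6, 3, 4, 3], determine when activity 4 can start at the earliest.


Activity 4 starts after activities 1 through 3 complete.
Predecessor durations: [6, 3, 4]
ES = 6 + 3 + 4 = 13

13


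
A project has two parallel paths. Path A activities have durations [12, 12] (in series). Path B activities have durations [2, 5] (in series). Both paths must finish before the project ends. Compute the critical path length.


Path A total = 12 + 12 = 24
Path B total = 2 + 5 = 7
Critical path = longest path = max(24, 7) = 24

24


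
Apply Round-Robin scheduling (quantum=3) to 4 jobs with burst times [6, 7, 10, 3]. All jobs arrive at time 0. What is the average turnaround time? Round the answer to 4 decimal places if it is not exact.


Time quantum = 3
Execution trace:
  J1 runs 3 units, time = 3
  J2 runs 3 units, time = 6
  J3 runs 3 units, time = 9
  J4 runs 3 units, time = 12
  J1 runs 3 units, time = 15
  J2 runs 3 units, time = 18
  J3 runs 3 units, time = 21
  J2 runs 1 units, time = 22
  J3 runs 3 units, time = 25
  J3 runs 1 units, time = 26
Finish times: [15, 22, 26, 12]
Average turnaround = 75/4 = 18.75

18.75


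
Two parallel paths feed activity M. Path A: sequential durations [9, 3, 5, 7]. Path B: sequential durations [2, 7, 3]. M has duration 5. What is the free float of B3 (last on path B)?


ES(B3) = sum of predecessors on chain B = 9
EF(B3) = ES + duration = 9 + 3 = 12
Successor of B3 is M. ES(M) = max(sum(A), sum(B)) = max(24, 12) = 24
Free float = ES(successor) - EF(current) = 24 - 12 = 12

12


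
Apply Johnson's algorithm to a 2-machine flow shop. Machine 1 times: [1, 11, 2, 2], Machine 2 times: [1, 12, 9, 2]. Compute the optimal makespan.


Apply Johnson's rule:
  Group 1 (a <= b): [(1, 1, 1), (3, 2, 9), (4, 2, 2), (2, 11, 12)]
  Group 2 (a > b): []
Optimal job order: [1, 3, 4, 2]
Schedule:
  Job 1: M1 done at 1, M2 done at 2
  Job 3: M1 done at 3, M2 done at 12
  Job 4: M1 done at 5, M2 done at 14
  Job 2: M1 done at 16, M2 done at 28
Makespan = 28

28


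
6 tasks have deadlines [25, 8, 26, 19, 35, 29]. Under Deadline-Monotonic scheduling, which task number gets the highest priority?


Sort tasks by relative deadline (ascending):
  Task 2: deadline = 8
  Task 4: deadline = 19
  Task 1: deadline = 25
  Task 3: deadline = 26
  Task 6: deadline = 29
  Task 5: deadline = 35
Priority order (highest first): [2, 4, 1, 3, 6, 5]
Highest priority task = 2

2


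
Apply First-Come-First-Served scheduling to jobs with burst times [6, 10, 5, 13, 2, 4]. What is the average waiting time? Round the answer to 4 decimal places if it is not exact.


FCFS order (as given): [6, 10, 5, 13, 2, 4]
Waiting times:
  Job 1: wait = 0
  Job 2: wait = 6
  Job 3: wait = 16
  Job 4: wait = 21
  Job 5: wait = 34
  Job 6: wait = 36
Sum of waiting times = 113
Average waiting time = 113/6 = 18.8333

18.8333


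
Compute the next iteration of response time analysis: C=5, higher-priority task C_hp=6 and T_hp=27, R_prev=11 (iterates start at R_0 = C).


R_next = C + ceil(R_prev / T_hp) * C_hp
ceil(11 / 27) = ceil(0.4074) = 1
Interference = 1 * 6 = 6
R_next = 5 + 6 = 11
R_next = R_prev, so the iteration has converged (response time = 11).

11


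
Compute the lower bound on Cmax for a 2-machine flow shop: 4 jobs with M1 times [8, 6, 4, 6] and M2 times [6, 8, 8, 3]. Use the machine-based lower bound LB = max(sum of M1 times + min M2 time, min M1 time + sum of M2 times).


LB1 = sum(M1 times) + min(M2 times) = 24 + 3 = 27
LB2 = min(M1 times) + sum(M2 times) = 4 + 25 = 29
Lower bound = max(LB1, LB2) = max(27, 29) = 29

29


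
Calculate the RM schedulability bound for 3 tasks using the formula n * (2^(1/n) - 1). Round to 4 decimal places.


Compute 2^(1/3) = 1.2599210499
Subtract 1: 1.2599210499 - 1 = 0.2599210499
Multiply by n: 3 * 0.2599210499 = 0.7797631497
Round to 4 dp: 0.7798

0.7798


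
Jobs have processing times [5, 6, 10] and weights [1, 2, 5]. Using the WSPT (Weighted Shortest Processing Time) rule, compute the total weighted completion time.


Compute p/w ratios and sort ascending (WSPT): [(10, 5), (6, 2), (5, 1)]
Compute weighted completion times:
  Job (p=10,w=5): C=10, w*C=5*10=50
  Job (p=6,w=2): C=16, w*C=2*16=32
  Job (p=5,w=1): C=21, w*C=1*21=21
Total weighted completion time = 103

103


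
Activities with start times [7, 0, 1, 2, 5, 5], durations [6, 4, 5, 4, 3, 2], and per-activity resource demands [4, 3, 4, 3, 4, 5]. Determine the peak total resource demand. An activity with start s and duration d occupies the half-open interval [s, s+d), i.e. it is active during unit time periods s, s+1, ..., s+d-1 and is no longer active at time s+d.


Each activity i is active on [start_i, start_i + duration_i).
Compute total resource usage per time slot:
  t=0: active resources = [3], total = 3
  t=1: active resources = [3, 4], total = 7
  t=2: active resources = [3, 4, 3], total = 10
  t=3: active resources = [3, 4, 3], total = 10
  t=4: active resources = [4, 3], total = 7
  t=5: active resources = [4, 3, 4, 5], total = 16
  t=6: active resources = [4, 5], total = 9
  t=7: active resources = [4, 4], total = 8
  t=8: active resources = [4], total = 4
  t=9: active resources = [4], total = 4
  t=10: active resources = [4], total = 4
  t=11: active resources = [4], total = 4
  t=12: active resources = [4], total = 4
Peak resource demand = 16

16


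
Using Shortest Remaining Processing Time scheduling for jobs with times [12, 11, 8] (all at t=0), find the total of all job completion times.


Since all jobs arrive at t=0, SRPT equals SPT ordering.
SPT order: [8, 11, 12]
Completion times:
  Job 1: p=8, C=8
  Job 2: p=11, C=19
  Job 3: p=12, C=31
Total completion time = 8 + 19 + 31 = 58

58


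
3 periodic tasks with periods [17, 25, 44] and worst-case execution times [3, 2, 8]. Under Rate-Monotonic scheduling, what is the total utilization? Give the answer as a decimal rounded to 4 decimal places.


Compute individual utilizations (exact fractions):
  Task 1: C/T = 3/17 (approx. 0.1765)
  Task 2: C/T = 2/25 (approx. 0.08)
  Task 3: C/T = 8/44 = 2/11 (approx. 0.1818)
Total utilization U = 3/17 + 2/25 + 2/11 = 2049/4675
Rounded to 4 decimal places: U = 0.4383
RM (Liu & Layland) bound for 3 tasks = 0.779763; compare with U = 2049/4675 (approx. 0.438289)
U <= bound, so schedulable by RM sufficient condition.

0.4383


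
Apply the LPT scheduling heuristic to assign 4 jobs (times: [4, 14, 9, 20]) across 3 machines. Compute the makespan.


Sort jobs in decreasing order (LPT): [20, 14, 9, 4]
Assign each job to the least loaded machine:
  Machine 1: jobs [20], load = 20
  Machine 2: jobs [14], load = 14
  Machine 3: jobs [9, 4], load = 13
Makespan = max load = 20

20


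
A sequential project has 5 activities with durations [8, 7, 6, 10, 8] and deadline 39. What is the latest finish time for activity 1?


LF(activity 1) = deadline - sum of successor durations
Successors: activities 2 through 5 with durations [7, 6, 10, 8]
Sum of successor durations = 31
LF = 39 - 31 = 8

8


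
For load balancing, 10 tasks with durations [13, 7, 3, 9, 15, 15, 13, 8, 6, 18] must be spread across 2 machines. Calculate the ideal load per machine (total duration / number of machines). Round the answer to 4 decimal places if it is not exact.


Total processing time = 13 + 7 + 3 + 9 + 15 + 15 + 13 + 8 + 6 + 18 = 107
Number of machines = 2
Ideal balanced load = 107 / 2 = 53.5

53.5


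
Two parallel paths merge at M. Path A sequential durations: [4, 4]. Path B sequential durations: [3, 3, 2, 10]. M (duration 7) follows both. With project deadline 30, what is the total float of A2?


Forward pass: ES(A2) = sum of predecessors on chain A = 4
EF = ES + duration = 4 + 4 = 8
Backward pass: LF(M) = deadline = 30; LS(M) = 30 - 7 = 23
LF(A2) = LS(M) - sum(successors on chain A) = 23 - 0 = 23
LS = LF - duration = 23 - 4 = 19
Total float = LS - ES = 19 - 4 = 15

15


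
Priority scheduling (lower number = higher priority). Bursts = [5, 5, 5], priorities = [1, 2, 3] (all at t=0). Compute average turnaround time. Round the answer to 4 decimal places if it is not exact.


Sort by priority (ascending = highest first):
Order: [(1, 5), (2, 5), (3, 5)]
Completion times:
  Priority 1, burst=5, C=5
  Priority 2, burst=5, C=10
  Priority 3, burst=5, C=15
Average turnaround = 30/3 = 10.0

10.0


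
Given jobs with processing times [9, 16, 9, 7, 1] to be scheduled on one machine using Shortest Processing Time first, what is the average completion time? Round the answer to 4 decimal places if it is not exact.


Sort jobs by processing time (SPT order): [1, 7, 9, 9, 16]
Compute completion times sequentially:
  Job 1: processing = 1, completes at 1
  Job 2: processing = 7, completes at 8
  Job 3: processing = 9, completes at 17
  Job 4: processing = 9, completes at 26
  Job 5: processing = 16, completes at 42
Sum of completion times = 94
Average completion time = 94/5 = 18.8

18.8


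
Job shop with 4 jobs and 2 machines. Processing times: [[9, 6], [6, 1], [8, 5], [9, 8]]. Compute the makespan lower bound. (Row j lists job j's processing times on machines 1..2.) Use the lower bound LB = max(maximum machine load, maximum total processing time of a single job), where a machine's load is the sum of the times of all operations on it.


Machine loads:
  Machine 1: 9 + 6 + 8 + 9 = 32
  Machine 2: 6 + 1 + 5 + 8 = 20
Max machine load = 32
Job totals:
  Job 1: 15
  Job 2: 7
  Job 3: 13
  Job 4: 17
Max job total = 17
Lower bound = max(32, 17) = 32

32


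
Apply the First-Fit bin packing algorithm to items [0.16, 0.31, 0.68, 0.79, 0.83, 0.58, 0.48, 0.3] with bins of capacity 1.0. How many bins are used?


Place items sequentially using First-Fit:
  Item 0.16 -> new Bin 1
  Item 0.31 -> Bin 1 (now 0.47)
  Item 0.68 -> new Bin 2
  Item 0.79 -> new Bin 3
  Item 0.83 -> new Bin 4
  Item 0.58 -> new Bin 5
  Item 0.48 -> Bin 1 (now 0.95)
  Item 0.3 -> Bin 2 (now 0.98)
Total bins used = 5

5


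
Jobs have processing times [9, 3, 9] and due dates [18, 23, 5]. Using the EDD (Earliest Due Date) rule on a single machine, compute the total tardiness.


Sort by due date (EDD order): [(9, 5), (9, 18), (3, 23)]
Compute completion times and tardiness:
  Job 1: p=9, d=5, C=9, tardiness=max(0,9-5)=4
  Job 2: p=9, d=18, C=18, tardiness=max(0,18-18)=0
  Job 3: p=3, d=23, C=21, tardiness=max(0,21-23)=0
Total tardiness = 4

4
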